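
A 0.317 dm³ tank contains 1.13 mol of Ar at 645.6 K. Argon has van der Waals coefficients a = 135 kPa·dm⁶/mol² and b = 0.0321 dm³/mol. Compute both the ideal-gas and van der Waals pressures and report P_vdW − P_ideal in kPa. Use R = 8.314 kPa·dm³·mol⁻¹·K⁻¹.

ΔP ≈ 757 kPa

Ideal: P_ideal = nRT/V = (1.13)(8.314)(645.6)/0.317 = 19133.4 kPa
vdW: P = nRT/(V − nb) − a n²/V² = 6065.30/0.280727 − 172.382/0.100489 = 21605.7 − 1715.43 = 19890.3 kPa
ΔP = 19890.3 − 19133.4 = 757 kPa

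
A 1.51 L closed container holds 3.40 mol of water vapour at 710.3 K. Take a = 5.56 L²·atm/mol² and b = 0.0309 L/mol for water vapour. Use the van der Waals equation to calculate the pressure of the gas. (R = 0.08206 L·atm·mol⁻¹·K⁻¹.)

P = nRT/(V − nb) − a n²/V²
nRT/(V − nb) = (3.40)(0.08206)(710.3)/(1.51 − 3.40×0.0309) = 198.18/1.4049 = 141.06 atm
a n²/V² = (5.56)(3.40)²/(1.51)² = 28.189 atm
P = 141.06 − 28.189 = 112.9 atm

P ≈ 112.9 atm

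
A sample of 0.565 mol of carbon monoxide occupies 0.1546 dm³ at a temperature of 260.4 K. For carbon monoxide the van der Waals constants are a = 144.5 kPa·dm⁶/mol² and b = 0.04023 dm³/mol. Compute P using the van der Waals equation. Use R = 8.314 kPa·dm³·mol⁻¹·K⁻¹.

P = nRT/(V − nb) − a n²/V²
nRT/(V − nb) = (0.565)(8.314)(260.4)/(0.1546 − 0.565×0.04023) = 1223.2/0.13187 = 9275.8 kPa
a n²/V² = (144.5)(0.565)²/(0.1546)² = 1929.9 kPa
P = 9275.8 − 1929.9 = 7346 kPa

P ≈ 7346 kPa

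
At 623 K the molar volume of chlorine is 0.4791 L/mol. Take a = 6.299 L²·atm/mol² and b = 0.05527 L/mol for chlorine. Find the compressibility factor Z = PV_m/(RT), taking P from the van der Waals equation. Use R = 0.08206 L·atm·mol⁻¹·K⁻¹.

Z ≈ 0.8732

P = RT/(V_m − b) − a/V_m² = (0.08206)(623)/(0.4791 − 0.05527) − 6.299/(0.4791)²
  = 51.123/0.42383 − 27.442 = 120.62 − 27.442 = 93.18 atm
Z = PV_m/(RT) = (93.18)(0.4791)/((0.08206)(623)) = 44.643/51.123 = 0.8732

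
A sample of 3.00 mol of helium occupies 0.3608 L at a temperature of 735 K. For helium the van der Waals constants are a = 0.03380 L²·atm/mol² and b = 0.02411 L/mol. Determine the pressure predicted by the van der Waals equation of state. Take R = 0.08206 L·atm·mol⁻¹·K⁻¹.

P ≈ 624.9 atm

P = nRT/(V − nb) − a n²/V²
nRT/(V − nb) = (3.00)(0.08206)(735)/(0.3608 − 3.00×0.02411) = 180.94/0.28847 = 627.24 atm
a n²/V² = (0.03380)(3.00)²/(0.3608)² = 2.3368 atm
P = 627.24 − 2.3368 = 624.9 atm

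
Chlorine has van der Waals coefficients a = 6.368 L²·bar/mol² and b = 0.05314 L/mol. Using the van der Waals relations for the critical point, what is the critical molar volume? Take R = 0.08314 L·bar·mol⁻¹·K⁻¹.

For a van der Waals gas, V_m,c = 3b.
V_m,c = 3×0.05314 = 0.1594 L/mol

V_m,c ≈ 0.1594 L/mol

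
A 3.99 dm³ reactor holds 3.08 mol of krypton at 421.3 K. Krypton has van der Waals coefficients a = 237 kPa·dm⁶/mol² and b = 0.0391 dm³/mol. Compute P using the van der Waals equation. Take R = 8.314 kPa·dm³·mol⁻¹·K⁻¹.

P ≈ 2647 kPa

P = nRT/(V − nb) − a n²/V²
nRT/(V − nb) = (3.08)(8.314)(421.3)/(3.99 − 3.08×0.0391) = 10788/3.8696 = 2787.9 kPa
a n²/V² = (237)(3.08)²/(3.99)² = 141.22 kPa
P = 2787.9 − 141.22 = 2647 kPa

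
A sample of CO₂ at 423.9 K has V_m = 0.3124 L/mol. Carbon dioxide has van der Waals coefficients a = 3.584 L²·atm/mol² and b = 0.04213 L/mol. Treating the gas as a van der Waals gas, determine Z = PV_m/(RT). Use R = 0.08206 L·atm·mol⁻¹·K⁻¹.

P = RT/(V_m − b) − a/V_m² = (0.08206)(423.9)/(0.3124 − 0.04213) − 3.584/(0.3124)²
  = 34.785/0.27027 − 36.724 = 128.70 − 36.724 = 91.98 atm
Z = PV_m/(RT) = (91.98)(0.3124)/((0.08206)(423.9)) = 28.735/34.785 = 0.8261

Z ≈ 0.8261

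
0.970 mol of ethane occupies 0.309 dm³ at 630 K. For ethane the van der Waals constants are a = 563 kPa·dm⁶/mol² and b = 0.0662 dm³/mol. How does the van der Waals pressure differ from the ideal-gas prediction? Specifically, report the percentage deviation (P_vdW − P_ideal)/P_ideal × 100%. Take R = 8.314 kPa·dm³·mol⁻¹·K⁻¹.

-7.51 %

Ideal: P_ideal = nRT/V = (0.970)(8.314)(630)/0.309 = 16442.3 kPa
vdW: P = nRT/(V − nb) − a n²/V² = 5080.69/0.244786 − 529.727/0.0954810 = 20755.6 − 5547.98 = 15207.6 kPa
% deviation = (15207.6 − 16442.3)/16442.3 × 100% = -7.51%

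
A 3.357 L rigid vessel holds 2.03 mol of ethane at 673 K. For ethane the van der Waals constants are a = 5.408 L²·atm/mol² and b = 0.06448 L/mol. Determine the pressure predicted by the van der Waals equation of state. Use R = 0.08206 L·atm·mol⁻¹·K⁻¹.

P ≈ 32.77 atm

P = nRT/(V − nb) − a n²/V²
nRT/(V − nb) = (2.03)(0.08206)(673)/(3.357 − 2.03×0.06448) = 112.11/3.2261 = 34.751 atm
a n²/V² = (5.408)(2.03)²/(3.357)² = 1.9775 atm
P = 34.751 − 1.9775 = 32.77 atm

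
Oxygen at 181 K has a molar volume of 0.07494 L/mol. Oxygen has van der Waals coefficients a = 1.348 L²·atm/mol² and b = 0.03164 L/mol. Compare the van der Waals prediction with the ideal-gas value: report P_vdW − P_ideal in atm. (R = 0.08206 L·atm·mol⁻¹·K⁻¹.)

Ideal: P_ideal = RT/V_m = (0.08206)(181)/0.07494 = 198.197 atm
vdW: P = RT/(V_m − b) − a/V_m² = 14.8529/0.0433000 − 1.348/0.00561600 = 343.023 − 240.028 = 102.995 atm
ΔP = 102.995 − 198.197 = -95.20 atm

ΔP ≈ -95.20 atm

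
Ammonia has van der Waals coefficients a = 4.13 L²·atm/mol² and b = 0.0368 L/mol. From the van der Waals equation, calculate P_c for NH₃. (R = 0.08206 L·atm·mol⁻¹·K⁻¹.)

For a van der Waals gas, P_c = a/(27b²).
P_c = 4.13/(27×(0.0368)²) = 4.13/0.036564 = 113.0 atm

P_c ≈ 113.0 atm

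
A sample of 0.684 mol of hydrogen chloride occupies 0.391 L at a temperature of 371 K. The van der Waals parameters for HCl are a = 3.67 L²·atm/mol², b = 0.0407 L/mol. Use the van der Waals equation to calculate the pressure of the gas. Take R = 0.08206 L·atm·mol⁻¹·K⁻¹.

P ≈ 46.11 atm

P = nRT/(V − nb) − a n²/V²
nRT/(V − nb) = (0.684)(0.08206)(371)/(0.391 − 0.684×0.0407) = 20.824/0.36316 = 57.341 atm
a n²/V² = (3.67)(0.684)²/(0.391)² = 11.231 atm
P = 57.341 − 11.231 = 46.11 atm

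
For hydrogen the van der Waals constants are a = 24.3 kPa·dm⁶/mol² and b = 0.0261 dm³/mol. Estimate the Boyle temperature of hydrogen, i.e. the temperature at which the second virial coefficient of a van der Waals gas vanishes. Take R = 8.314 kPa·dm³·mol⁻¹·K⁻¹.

For a van der Waals gas the second virial coefficient B₂ = b − a/(RT) vanishes at T_B = a/(Rb).
T_B = 24.3/(8.314×0.0261) = 24.3/0.21700 = 112.0 K

T_B ≈ 112.0 K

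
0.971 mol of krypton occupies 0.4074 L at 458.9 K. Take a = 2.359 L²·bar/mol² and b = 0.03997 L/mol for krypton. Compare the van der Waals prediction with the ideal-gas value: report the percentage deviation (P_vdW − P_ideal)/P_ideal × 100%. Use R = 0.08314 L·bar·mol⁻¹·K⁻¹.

Ideal: P_ideal = nRT/V = (0.971)(0.08314)(458.9)/0.4074 = 90.9340 bar
vdW: P = nRT/(V − nb) − a n²/V² = 37.0465/0.368589 − 2.22416/0.165975 = 100.509 − 13.4006 = 87.108 bar
% deviation = (87.108 − 90.9340)/90.9340 × 100% = -4.21%

-4.21 %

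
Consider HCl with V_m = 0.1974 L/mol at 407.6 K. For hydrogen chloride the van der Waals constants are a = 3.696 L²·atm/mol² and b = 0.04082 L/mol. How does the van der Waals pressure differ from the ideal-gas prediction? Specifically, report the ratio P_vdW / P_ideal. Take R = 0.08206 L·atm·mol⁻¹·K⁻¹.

Ideal: P_ideal = RT/V_m = (0.08206)(407.6)/0.1974 = 169.441 atm
vdW: P = RT/(V_m − b) − a/V_m² = 33.4477/0.156580 − 3.696/0.0389668 = 213.614 − 94.8500 = 118.764 atm
Ratio = 118.764/169.441 = 0.7009

P_vdW / P_ideal ≈ 0.7009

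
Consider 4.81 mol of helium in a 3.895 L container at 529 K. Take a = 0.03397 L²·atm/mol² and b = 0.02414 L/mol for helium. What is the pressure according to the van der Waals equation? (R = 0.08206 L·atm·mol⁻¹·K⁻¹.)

P = nRT/(V − nb) − a n²/V²
nRT/(V − nb) = (4.81)(0.08206)(529)/(3.895 − 4.81×0.02414) = 208.80/3.7789 = 55.254 atm
a n²/V² = (0.03397)(4.81)²/(3.895)² = 0.051805 atm
P = 55.254 − 0.051805 = 55.20 atm

P ≈ 55.20 atm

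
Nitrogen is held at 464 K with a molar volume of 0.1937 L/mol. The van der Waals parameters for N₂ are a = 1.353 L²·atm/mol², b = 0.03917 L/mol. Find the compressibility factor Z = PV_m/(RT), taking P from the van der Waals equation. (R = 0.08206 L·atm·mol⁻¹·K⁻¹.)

P = RT/(V_m − b) − a/V_m² = (0.08206)(464)/(0.1937 − 0.03917) − 1.353/(0.1937)²
  = 38.076/0.15453 − 36.061 = 246.40 − 36.061 = 210.34 atm
Z = PV_m/(RT) = (210.34)(0.1937)/((0.08206)(464)) = 40.743/38.076 = 1.070

Z ≈ 1.070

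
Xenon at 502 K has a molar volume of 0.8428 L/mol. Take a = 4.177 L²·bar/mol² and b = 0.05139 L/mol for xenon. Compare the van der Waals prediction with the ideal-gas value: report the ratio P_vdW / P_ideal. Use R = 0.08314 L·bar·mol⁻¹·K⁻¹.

P_vdW / P_ideal ≈ 0.9462

Ideal: P_ideal = RT/V_m = (0.08314)(502)/0.8428 = 49.5210 bar
vdW: P = RT/(V_m − b) − a/V_m² = 41.7363/0.791410 − 4.177/0.710312 = 52.7366 − 5.88051 = 46.8561 bar
Ratio = 46.8561/49.5210 = 0.9462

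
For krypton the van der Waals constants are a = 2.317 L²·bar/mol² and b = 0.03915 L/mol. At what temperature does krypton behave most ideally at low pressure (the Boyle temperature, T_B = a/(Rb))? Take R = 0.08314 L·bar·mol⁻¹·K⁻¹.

For a van der Waals gas the second virial coefficient B₂ = b − a/(RT) vanishes at T_B = a/(Rb).
T_B = 2.317/(0.08314×0.03915) = 2.317/0.0032549 = 711.8 K

T_B ≈ 711.8 K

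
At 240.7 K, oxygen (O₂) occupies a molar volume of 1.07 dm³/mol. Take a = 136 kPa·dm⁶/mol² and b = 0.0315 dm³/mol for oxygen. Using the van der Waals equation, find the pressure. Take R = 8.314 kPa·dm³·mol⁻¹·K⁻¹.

P ≈ 1808 kPa

P = RT/(V_m − b) − a/V_m²
RT/(V_m − b) = (8.314)(240.7)/(1.07 − 0.0315) = 2001.2/1.0385 = 1927.0 kPa
a/V_m² = 136/(1.07)² = 118.79 kPa
P = 1927.0 − 118.79 = 1808 kPa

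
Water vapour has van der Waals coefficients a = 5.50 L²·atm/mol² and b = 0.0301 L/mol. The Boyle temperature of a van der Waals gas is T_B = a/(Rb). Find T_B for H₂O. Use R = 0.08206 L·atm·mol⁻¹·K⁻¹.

T_B ≈ 2227 K

For a van der Waals gas the second virial coefficient B₂ = b − a/(RT) vanishes at T_B = a/(Rb).
T_B = 5.50/(0.08206×0.0301) = 5.50/0.0024700 = 2227 K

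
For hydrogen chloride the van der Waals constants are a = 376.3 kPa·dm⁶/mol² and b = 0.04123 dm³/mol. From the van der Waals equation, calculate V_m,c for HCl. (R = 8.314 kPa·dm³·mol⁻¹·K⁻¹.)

For a van der Waals gas, V_m,c = 3b.
V_m,c = 3×0.04123 = 0.1237 dm³/mol

V_m,c ≈ 0.1237 dm³/mol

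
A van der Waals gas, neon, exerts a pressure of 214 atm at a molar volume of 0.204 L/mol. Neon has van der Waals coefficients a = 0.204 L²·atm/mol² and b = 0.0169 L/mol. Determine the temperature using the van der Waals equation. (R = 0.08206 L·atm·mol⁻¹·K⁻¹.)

T = (P + a/V_m²)(V_m − b)/R
P + a/V_m² = 214 + 0.204/(0.204)² = 218.90 atm
V_m − b = 0.204 − 0.0169 = 0.18710 L/mol
T = (218.90)(0.18710)/0.08206 = 499.1 K

T ≈ 499.1 K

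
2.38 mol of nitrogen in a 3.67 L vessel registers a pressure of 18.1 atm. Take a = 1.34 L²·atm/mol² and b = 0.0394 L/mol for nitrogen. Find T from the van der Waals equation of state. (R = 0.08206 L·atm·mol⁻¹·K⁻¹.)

T ≈ 341.8 K

T = (P + a n²/V²)(V − nb)/(nR)
P + a n²/V² = 18.1 + (1.34)(2.38)²/(3.67)² = 18.664 atm
V − nb = 3.67 − (2.38)(0.0394) = 3.5762 L
T = (18.664)(3.5762)/((2.38)(0.08206)) = 341.8 K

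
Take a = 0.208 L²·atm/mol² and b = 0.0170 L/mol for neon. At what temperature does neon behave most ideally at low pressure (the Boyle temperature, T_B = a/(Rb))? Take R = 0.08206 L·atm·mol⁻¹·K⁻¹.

For a van der Waals gas the second virial coefficient B₂ = b − a/(RT) vanishes at T_B = a/(Rb).
T_B = 0.208/(0.08206×0.0170) = 0.208/0.0013950 = 149.1 K

T_B ≈ 149.1 K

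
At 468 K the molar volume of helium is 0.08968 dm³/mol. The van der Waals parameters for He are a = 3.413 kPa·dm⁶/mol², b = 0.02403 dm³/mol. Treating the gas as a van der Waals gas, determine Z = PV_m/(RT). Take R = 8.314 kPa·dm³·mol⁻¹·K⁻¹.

Z ≈ 1.356

P = RT/(V_m − b) − a/V_m² = (8.314)(468)/(0.08968 − 0.02403) − 3.413/(0.08968)²
  = 3891.0/0.065650 − 424.37 = 59269 − 424.37 = 58845 kPa
Z = PV_m/(RT) = (58845)(0.08968)/((8.314)(468)) = 5277.2/3891.0 = 1.356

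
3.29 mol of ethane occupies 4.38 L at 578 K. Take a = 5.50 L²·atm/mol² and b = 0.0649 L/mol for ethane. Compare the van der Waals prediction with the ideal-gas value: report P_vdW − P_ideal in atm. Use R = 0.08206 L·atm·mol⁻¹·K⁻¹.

ΔP ≈ -1.277 atm

Ideal: P_ideal = nRT/V = (3.29)(0.08206)(578)/4.38 = 35.6272 atm
vdW: P = nRT/(V − nb) − a n²/V² = 156.047/4.16648 − 59.5326/19.1844 = 37.4530 − 3.10318 = 34.3498 atm
ΔP = 34.3498 − 35.6272 = -1.277 atm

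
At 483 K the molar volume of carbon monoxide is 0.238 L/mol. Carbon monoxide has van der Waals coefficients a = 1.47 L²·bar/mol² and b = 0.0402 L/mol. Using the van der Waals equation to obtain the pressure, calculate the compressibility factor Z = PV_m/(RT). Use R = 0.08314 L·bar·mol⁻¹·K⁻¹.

P = RT/(V_m − b) − a/V_m² = (0.08314)(483)/(0.238 − 0.0402) − 1.47/(0.238)²
  = 40.157/0.19780 − 25.952 = 203.02 − 25.952 = 177.07 bar
Z = PV_m/(RT) = (177.07)(0.238)/((0.08314)(483)) = 42.143/40.157 = 1.049

Z ≈ 1.049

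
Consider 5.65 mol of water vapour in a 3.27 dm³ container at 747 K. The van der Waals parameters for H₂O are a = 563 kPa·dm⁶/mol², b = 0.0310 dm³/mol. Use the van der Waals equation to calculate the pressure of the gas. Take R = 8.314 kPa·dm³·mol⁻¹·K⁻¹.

P ≈ 9657 kPa

P = nRT/(V − nb) − a n²/V²
nRT/(V − nb) = (5.65)(8.314)(747)/(3.27 − 5.65×0.0310) = 35090/3.0949 = 11338 kPa
a n²/V² = (563)(5.65)²/(3.27)² = 1680.8 kPa
P = 11338 − 1680.8 = 9657 kPa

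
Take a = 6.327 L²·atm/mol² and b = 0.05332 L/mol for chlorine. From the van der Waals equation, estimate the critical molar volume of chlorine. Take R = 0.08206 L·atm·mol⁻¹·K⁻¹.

V_m,c ≈ 0.1600 L/mol

For a van der Waals gas, V_m,c = 3b.
V_m,c = 3×0.05332 = 0.1600 L/mol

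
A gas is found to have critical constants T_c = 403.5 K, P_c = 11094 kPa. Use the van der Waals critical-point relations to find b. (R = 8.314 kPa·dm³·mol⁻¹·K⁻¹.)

From T_c = 8a/(27Rb) and P_c = a/(27b²): b = R T_c/(8 P_c).
b = (8.314)(403.5)/(8×11094) = 3354.7/88752 = 0.03780 dm³/mol

b ≈ 0.03780 dm³/mol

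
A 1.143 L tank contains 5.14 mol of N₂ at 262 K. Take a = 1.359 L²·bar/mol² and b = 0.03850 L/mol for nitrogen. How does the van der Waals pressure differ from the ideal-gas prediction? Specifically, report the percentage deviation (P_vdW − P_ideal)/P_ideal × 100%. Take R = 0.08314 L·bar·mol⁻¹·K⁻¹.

Ideal: P_ideal = nRT/V = (5.14)(0.08314)(262)/1.143 = 97.9554 bar
vdW: P = nRT/(V − nb) − a n²/V² = 111.963/0.945110 − 35.9042/1.30645 = 118.466 − 27.4823 = 90.984 bar
% deviation = (90.984 − 97.9554)/97.9554 × 100% = -7.12%

-7.12 %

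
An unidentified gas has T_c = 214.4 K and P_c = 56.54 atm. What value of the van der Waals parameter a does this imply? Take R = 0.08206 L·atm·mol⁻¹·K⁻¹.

From T_c = 8a/(27Rb) and P_c = a/(27b²): a = 27 R² T_c²/(64 P_c).
a = 27×(0.08206)²×(214.4)²/(64×56.54) = 8357.5/3618.6 = 2.310 L²·atm/mol²

a ≈ 2.310 L²·atm/mol²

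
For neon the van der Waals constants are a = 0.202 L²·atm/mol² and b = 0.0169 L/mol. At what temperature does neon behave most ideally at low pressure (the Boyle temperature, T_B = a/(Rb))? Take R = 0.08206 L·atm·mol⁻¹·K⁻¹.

For a van der Waals gas the second virial coefficient B₂ = b − a/(RT) vanishes at T_B = a/(Rb).
T_B = 0.202/(0.08206×0.0169) = 0.202/0.0013868 = 145.7 K

T_B ≈ 145.7 K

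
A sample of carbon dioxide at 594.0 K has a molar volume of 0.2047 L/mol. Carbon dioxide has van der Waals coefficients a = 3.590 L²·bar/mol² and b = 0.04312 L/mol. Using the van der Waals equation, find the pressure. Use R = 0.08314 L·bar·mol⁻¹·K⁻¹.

P = RT/(V_m − b) − a/V_m²
RT/(V_m − b) = (0.08314)(594.0)/(0.2047 − 0.04312) = 49.385/0.16158 = 305.64 bar
a/V_m² = 3.590/(0.2047)² = 85.676 bar
P = 305.64 − 85.676 = 220.0 bar

P ≈ 220.0 bar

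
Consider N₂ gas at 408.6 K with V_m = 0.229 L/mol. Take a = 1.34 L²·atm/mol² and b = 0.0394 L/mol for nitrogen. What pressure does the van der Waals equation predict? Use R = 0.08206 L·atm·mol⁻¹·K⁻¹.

P = RT/(V_m − b) − a/V_m²
RT/(V_m − b) = (0.08206)(408.6)/(0.229 − 0.0394) = 33.530/0.18960 = 176.85 atm
a/V_m² = 1.34/(0.229)² = 25.553 atm
P = 176.85 − 25.553 = 151.3 atm

P ≈ 151.3 atm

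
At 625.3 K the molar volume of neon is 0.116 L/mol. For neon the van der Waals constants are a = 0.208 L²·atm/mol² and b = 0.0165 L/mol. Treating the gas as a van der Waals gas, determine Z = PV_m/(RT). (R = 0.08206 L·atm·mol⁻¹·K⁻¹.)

Z ≈ 1.131

P = RT/(V_m − b) − a/V_m² = (0.08206)(625.3)/(0.116 − 0.0165) − 0.208/(0.116)²
  = 51.312/0.099500 − 15.458 = 515.70 − 15.458 = 500.24 atm
Z = PV_m/(RT) = (500.24)(0.116)/((0.08206)(625.3)) = 58.028/51.312 = 1.131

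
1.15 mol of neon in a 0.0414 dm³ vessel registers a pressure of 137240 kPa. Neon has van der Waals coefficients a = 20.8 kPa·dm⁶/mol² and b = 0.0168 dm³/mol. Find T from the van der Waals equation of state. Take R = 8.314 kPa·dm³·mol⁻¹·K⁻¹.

T ≈ 354.0 K

T = (P + a n²/V²)(V − nb)/(nR)
P + a n²/V² = 137240 + (20.8)(1.15)²/(0.0414)² = 153289 kPa
V − nb = 0.0414 − (1.15)(0.0168) = 0.022080 dm³
T = (153289)(0.022080)/((1.15)(8.314)) = 354.0 K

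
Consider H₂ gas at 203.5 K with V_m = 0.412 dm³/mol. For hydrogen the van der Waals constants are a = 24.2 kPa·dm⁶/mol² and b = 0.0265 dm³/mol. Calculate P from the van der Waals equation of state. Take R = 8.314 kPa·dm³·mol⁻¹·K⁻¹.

P ≈ 4246 kPa

P = RT/(V_m − b) − a/V_m²
RT/(V_m − b) = (8.314)(203.5)/(0.412 − 0.0265) = 1691.9/0.38550 = 4388.8 kPa
a/V_m² = 24.2/(0.412)² = 142.57 kPa
P = 4388.8 − 142.57 = 4246 kPa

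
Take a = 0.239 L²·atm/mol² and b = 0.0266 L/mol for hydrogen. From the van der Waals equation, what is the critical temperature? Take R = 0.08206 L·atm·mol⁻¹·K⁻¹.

T_c ≈ 32.44 K

For a van der Waals gas, T_c = 8a/(27Rb).
T_c = 8×0.239/(27×0.08206×0.0266) = 1.9120/0.058935 = 32.44 K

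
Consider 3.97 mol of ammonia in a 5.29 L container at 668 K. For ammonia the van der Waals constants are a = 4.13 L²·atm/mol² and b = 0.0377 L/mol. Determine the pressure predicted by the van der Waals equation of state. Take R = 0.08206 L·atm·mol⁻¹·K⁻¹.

P ≈ 40.01 atm

P = nRT/(V − nb) − a n²/V²
nRT/(V − nb) = (3.97)(0.08206)(668)/(5.29 − 3.97×0.0377) = 217.62/5.1403 = 42.336 atm
a n²/V² = (4.13)(3.97)²/(5.29)² = 2.3261 atm
P = 42.336 − 2.3261 = 40.01 atm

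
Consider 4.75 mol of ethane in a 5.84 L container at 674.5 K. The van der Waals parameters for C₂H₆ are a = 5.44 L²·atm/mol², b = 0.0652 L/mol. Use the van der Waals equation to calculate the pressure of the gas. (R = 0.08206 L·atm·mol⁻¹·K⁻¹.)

P ≈ 43.94 atm

P = nRT/(V − nb) − a n²/V²
nRT/(V − nb) = (4.75)(0.08206)(674.5)/(5.84 − 4.75×0.0652) = 262.91/5.5303 = 47.540 atm
a n²/V² = (5.44)(4.75)²/(5.84)² = 3.5988 atm
P = 47.540 − 3.5988 = 43.94 atm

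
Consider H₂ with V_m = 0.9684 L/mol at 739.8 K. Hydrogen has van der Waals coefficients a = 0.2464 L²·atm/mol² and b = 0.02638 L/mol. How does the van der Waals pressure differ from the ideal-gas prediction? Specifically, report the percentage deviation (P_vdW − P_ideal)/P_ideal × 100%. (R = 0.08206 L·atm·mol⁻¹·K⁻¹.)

2.38 %

Ideal: P_ideal = RT/V_m = (0.08206)(739.8)/0.9684 = 62.6890 atm
vdW: P = RT/(V_m − b) − a/V_m² = 60.7080/0.942020 − 0.2464/0.937799 = 64.4445 − 0.262743 = 64.1818 atm
% deviation = (64.1818 − 62.6890)/62.6890 × 100% = 2.38%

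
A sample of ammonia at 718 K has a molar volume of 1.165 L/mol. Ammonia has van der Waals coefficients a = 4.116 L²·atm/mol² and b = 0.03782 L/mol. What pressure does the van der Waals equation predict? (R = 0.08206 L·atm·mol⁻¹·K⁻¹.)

P ≈ 49.24 atm

P = RT/(V_m − b) − a/V_m²
RT/(V_m − b) = (0.08206)(718)/(1.165 − 0.03782) = 58.919/1.1272 = 52.270 atm
a/V_m² = 4.116/(1.165)² = 3.0327 atm
P = 52.270 − 3.0327 = 49.24 atm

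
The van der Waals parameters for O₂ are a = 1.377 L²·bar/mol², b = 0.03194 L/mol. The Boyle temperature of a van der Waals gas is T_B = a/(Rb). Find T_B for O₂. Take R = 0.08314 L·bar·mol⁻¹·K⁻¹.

T_B ≈ 518.5 K

For a van der Waals gas the second virial coefficient B₂ = b − a/(RT) vanishes at T_B = a/(Rb).
T_B = 1.377/(0.08314×0.03194) = 1.377/0.0026555 = 518.5 K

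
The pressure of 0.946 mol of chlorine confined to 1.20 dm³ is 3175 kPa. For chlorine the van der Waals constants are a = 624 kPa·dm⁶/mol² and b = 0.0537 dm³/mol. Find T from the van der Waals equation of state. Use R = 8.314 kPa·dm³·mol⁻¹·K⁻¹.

T ≈ 520.6 K

T = (P + a n²/V²)(V − nb)/(nR)
P + a n²/V² = 3175 + (624)(0.946)²/(1.20)² = 3562.8 kPa
V − nb = 1.20 − (0.946)(0.0537) = 1.1492 dm³
T = (3562.8)(1.1492)/((0.946)(8.314)) = 520.6 K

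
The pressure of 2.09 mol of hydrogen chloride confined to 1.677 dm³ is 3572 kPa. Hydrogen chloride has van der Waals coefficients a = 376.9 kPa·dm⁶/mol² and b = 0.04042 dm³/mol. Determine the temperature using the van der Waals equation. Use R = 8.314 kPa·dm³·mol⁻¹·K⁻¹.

T ≈ 381.0 K

T = (P + a n²/V²)(V − nb)/(nR)
P + a n²/V² = 3572 + (376.9)(2.09)²/(1.677)² = 4157.4 kPa
V − nb = 1.677 − (2.09)(0.04042) = 1.5925 dm³
T = (4157.4)(1.5925)/((2.09)(8.314)) = 381.0 K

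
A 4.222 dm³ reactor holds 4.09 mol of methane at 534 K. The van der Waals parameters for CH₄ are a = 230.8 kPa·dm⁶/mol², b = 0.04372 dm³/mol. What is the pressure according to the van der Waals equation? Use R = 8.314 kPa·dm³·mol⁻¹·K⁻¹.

P ≈ 4274 kPa

P = nRT/(V − nb) − a n²/V²
nRT/(V − nb) = (4.09)(8.314)(534)/(4.222 − 4.09×0.04372) = 18158/4.0432 = 4491.0 kPa
a n²/V² = (230.8)(4.09)²/(4.222)² = 216.59 kPa
P = 4491.0 − 216.59 = 4274 kPa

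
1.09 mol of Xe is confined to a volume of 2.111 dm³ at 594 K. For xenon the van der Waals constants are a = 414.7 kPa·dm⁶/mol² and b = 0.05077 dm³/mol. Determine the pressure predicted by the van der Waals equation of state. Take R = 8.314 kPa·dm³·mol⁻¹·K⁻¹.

P ≈ 2508 kPa

P = nRT/(V − nb) − a n²/V²
nRT/(V − nb) = (1.09)(8.314)(594)/(2.111 − 1.09×0.05077) = 5383.0/2.0557 = 2618.6 kPa
a n²/V² = (414.7)(1.09)²/(2.111)² = 110.56 kPa
P = 2618.6 − 110.56 = 2508 kPa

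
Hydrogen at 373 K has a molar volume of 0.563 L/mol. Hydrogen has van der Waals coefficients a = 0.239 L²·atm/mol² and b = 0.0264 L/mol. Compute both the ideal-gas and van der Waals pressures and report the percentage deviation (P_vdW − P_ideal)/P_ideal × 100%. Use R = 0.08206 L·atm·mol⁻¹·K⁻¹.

3.53 %

Ideal: P_ideal = RT/V_m = (0.08206)(373)/0.563 = 54.3666 atm
vdW: P = RT/(V_m − b) − a/V_m² = 30.6084/0.536600 − 0.239/0.316969 = 57.0414 − 0.754017 = 56.2874 atm
% deviation = (56.2874 − 54.3666)/54.3666 × 100% = 3.53%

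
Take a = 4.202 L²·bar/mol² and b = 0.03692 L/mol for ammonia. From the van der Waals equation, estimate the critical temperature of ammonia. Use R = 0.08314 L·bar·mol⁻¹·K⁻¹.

T_c ≈ 405.6 K

For a van der Waals gas, T_c = 8a/(27Rb).
T_c = 8×4.202/(27×0.08314×0.03692) = 33.616/0.082877 = 405.6 K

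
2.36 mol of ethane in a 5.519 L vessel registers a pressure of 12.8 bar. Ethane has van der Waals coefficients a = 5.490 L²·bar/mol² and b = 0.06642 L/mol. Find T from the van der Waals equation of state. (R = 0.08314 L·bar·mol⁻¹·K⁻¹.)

T ≈ 377.2 K

T = (P + a n²/V²)(V − nb)/(nR)
P + a n²/V² = 12.8 + (5.490)(2.36)²/(5.519)² = 13.804 bar
V − nb = 5.519 − (2.36)(0.06642) = 5.3622 L
T = (13.804)(5.3622)/((2.36)(0.08314)) = 377.2 K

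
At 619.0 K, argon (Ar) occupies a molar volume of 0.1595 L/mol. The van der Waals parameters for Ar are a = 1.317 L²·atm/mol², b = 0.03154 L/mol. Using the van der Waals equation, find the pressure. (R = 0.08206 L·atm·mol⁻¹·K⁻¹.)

P ≈ 345.2 atm

P = RT/(V_m − b) − a/V_m²
RT/(V_m − b) = (0.08206)(619.0)/(0.1595 − 0.03154) = 50.795/0.12796 = 396.96 atm
a/V_m² = 1.317/(0.1595)² = 51.768 atm
P = 396.96 − 51.768 = 345.2 atm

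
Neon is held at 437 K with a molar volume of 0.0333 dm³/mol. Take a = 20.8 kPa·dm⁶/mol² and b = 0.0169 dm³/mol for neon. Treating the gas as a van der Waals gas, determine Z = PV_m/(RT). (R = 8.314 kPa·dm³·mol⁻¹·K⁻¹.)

P = RT/(V_m − b) − a/V_m² = (8.314)(437)/(0.0333 − 0.0169) − 20.8/(0.0333)²
  = 3633.2/0.016400 − 18757 = 221537 − 18757 = 202780 kPa
Z = PV_m/(RT) = (202780)(0.0333)/((8.314)(437)) = 6752.6/3633.2 = 1.859

Z ≈ 1.859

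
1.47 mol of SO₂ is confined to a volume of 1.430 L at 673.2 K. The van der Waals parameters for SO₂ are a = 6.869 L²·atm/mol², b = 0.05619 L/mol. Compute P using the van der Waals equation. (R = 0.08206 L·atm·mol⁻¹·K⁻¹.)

P = nRT/(V − nb) − a n²/V²
nRT/(V − nb) = (1.47)(0.08206)(673.2)/(1.430 − 1.47×0.05619) = 81.207/1.3474 = 60.269 atm
a n²/V² = (6.869)(1.47)²/(1.430)² = 7.2587 atm
P = 60.269 − 7.2587 = 53.01 atm

P ≈ 53.01 atm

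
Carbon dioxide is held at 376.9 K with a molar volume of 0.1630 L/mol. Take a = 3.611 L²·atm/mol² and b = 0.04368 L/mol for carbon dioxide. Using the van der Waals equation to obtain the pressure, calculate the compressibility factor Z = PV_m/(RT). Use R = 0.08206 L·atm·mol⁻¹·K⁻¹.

P = RT/(V_m − b) − a/V_m² = (0.08206)(376.9)/(0.1630 − 0.04368) − 3.611/(0.1630)²
  = 30.928/0.11932 − 135.91 = 259.20 − 135.91 = 123.29 atm
Z = PV_m/(RT) = (123.29)(0.1630)/((0.08206)(376.9)) = 20.096/30.928 = 0.6498

Z ≈ 0.6498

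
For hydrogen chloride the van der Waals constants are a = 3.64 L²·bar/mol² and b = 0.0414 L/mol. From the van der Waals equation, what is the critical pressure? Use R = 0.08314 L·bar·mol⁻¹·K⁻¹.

For a van der Waals gas, P_c = a/(27b²).
P_c = 3.64/(27×(0.0414)²) = 3.64/0.046277 = 78.66 bar

P_c ≈ 78.66 bar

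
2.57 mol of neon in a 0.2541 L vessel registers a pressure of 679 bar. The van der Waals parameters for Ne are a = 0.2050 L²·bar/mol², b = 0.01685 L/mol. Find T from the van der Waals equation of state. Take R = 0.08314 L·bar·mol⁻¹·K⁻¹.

T = (P + a n²/V²)(V − nb)/(nR)
P + a n²/V² = 679 + (0.2050)(2.57)²/(0.2541)² = 699.97 bar
V − nb = 0.2541 − (2.57)(0.01685) = 0.21080 L
T = (699.97)(0.21080)/((2.57)(0.08314)) = 690.6 K

T ≈ 690.6 K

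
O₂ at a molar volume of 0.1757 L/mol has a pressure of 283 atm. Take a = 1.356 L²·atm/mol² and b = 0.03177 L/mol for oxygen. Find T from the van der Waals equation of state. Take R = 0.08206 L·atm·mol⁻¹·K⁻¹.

T ≈ 573.4 K

T = (P + a/V_m²)(V_m − b)/R
P + a/V_m² = 283 + 1.356/(0.1757)² = 326.93 atm
V_m − b = 0.1757 − 0.03177 = 0.14393 L/mol
T = (326.93)(0.14393)/0.08206 = 573.4 K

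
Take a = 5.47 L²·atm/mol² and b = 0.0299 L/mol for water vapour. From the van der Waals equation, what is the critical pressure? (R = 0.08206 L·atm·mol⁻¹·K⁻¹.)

P_c ≈ 226.6 atm

For a van der Waals gas, P_c = a/(27b²).
P_c = 5.47/(27×(0.0299)²) = 5.47/0.024138 = 226.6 atm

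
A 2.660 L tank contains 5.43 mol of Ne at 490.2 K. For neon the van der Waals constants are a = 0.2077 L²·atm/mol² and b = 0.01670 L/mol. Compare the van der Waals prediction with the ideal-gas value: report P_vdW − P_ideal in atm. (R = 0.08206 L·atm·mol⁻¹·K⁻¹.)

ΔP ≈ 2.033 atm

Ideal: P_ideal = nRT/V = (5.43)(0.08206)(490.2)/2.660 = 82.1151 atm
vdW: P = nRT/(V − nb) − a n²/V² = 218.426/2.56932 − 6.12401/7.07560 = 85.0132 − 0.865511 = 84.1477 atm
ΔP = 84.1477 − 82.1151 = 2.033 atm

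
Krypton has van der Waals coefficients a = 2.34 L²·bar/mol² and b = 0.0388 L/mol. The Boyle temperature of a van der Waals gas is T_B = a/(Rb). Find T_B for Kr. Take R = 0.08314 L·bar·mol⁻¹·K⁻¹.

For a van der Waals gas the second virial coefficient B₂ = b − a/(RT) vanishes at T_B = a/(Rb).
T_B = 2.34/(0.08314×0.0388) = 2.34/0.0032258 = 725.4 K

T_B ≈ 725.4 K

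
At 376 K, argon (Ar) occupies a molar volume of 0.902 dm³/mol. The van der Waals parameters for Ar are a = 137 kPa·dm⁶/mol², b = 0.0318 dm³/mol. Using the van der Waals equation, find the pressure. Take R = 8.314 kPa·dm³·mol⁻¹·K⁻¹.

P = RT/(V_m − b) − a/V_m²
RT/(V_m − b) = (8.314)(376)/(0.902 − 0.0318) = 3126.1/0.87020 = 3592.4 kPa
a/V_m² = 137/(0.902)² = 168.39 kPa
P = 3592.4 − 168.39 = 3424 kPa

P ≈ 3424 kPa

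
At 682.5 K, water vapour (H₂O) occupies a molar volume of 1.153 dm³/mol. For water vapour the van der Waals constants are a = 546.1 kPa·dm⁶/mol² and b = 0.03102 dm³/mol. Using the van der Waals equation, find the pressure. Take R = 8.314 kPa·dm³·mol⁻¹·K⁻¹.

P ≈ 4647 kPa

P = RT/(V_m − b) − a/V_m²
RT/(V_m − b) = (8.314)(682.5)/(1.153 − 0.03102) = 5674.3/1.1220 = 5057.3 kPa
a/V_m² = 546.1/(1.153)² = 410.78 kPa
P = 5057.3 − 410.78 = 4647 kPa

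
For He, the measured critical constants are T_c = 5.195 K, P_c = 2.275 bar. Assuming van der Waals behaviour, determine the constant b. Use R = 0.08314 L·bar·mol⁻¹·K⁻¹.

From T_c = 8a/(27Rb) and P_c = a/(27b²): b = R T_c/(8 P_c).
b = (0.08314)(5.195)/(8×2.275) = 0.43191/18.200 = 0.02373 L/mol

b ≈ 0.02373 L/mol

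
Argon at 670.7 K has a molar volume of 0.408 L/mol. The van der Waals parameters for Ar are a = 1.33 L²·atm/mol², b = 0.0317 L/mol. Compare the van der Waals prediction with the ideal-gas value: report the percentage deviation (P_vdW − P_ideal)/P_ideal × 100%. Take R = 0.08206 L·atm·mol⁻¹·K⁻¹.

Ideal: P_ideal = RT/V_m = (0.08206)(670.7)/0.408 = 134.896 atm
vdW: P = RT/(V_m − b) − a/V_m² = 55.0376/0.376300 − 1.33/0.166464 = 146.260 − 7.98972 = 138.270 atm
% deviation = (138.270 − 134.896)/134.896 × 100% = 2.50%

2.50 %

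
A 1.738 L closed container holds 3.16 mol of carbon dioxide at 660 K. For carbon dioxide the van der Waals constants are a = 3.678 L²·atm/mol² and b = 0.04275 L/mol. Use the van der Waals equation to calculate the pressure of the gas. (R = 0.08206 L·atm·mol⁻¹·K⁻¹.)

P = nRT/(V − nb) − a n²/V²
nRT/(V − nb) = (3.16)(0.08206)(660)/(1.738 − 3.16×0.04275) = 171.14/1.6029 = 106.77 atm
a n²/V² = (3.678)(3.16)²/(1.738)² = 12.159 atm
P = 106.77 − 12.159 = 94.61 atm

P ≈ 94.61 atm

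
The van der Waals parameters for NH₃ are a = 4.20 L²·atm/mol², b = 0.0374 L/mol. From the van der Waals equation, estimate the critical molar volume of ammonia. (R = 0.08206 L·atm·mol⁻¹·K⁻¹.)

V_m,c ≈ 0.1122 L/mol

For a van der Waals gas, V_m,c = 3b.
V_m,c = 3×0.0374 = 0.1122 L/mol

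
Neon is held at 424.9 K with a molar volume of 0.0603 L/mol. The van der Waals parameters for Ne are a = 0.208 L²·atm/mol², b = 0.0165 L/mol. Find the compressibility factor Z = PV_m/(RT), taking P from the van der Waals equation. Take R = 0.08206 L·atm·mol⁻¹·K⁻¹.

P = RT/(V_m − b) − a/V_m² = (0.08206)(424.9)/(0.0603 − 0.0165) − 0.208/(0.0603)²
  = 34.867/0.043800 − 57.204 = 796.05 − 57.204 = 738.85 atm
Z = PV_m/(RT) = (738.85)(0.0603)/((0.08206)(424.9)) = 44.553/34.867 = 1.278

Z ≈ 1.278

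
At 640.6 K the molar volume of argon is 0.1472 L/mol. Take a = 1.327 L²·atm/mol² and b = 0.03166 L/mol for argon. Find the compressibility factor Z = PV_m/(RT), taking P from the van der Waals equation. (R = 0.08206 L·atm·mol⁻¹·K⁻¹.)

P = RT/(V_m − b) − a/V_m² = (0.08206)(640.6)/(0.1472 − 0.03166) − 1.327/(0.1472)²
  = 52.568/0.11554 − 61.243 = 454.98 − 61.243 = 393.74 atm
Z = PV_m/(RT) = (393.74)(0.1472)/((0.08206)(640.6)) = 57.959/52.568 = 1.103

Z ≈ 1.103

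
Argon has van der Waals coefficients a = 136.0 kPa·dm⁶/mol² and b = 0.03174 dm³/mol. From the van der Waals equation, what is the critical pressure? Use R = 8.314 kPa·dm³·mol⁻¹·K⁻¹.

P_c ≈ 5000 kPa

For a van der Waals gas, P_c = a/(27b²).
P_c = 136.0/(27×(0.03174)²) = 136.0/0.027201 = 5000 kPa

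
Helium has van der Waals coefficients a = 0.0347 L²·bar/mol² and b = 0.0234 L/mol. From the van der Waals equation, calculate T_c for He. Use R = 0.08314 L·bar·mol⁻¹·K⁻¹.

For a van der Waals gas, T_c = 8a/(27Rb).
T_c = 8×0.0347/(27×0.08314×0.0234) = 0.27760/0.052528 = 5.285 K

T_c ≈ 5.285 K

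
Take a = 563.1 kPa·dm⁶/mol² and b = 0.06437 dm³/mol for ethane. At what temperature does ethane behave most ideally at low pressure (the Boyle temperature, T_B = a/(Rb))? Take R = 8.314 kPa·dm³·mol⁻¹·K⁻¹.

For a van der Waals gas the second virial coefficient B₂ = b − a/(RT) vanishes at T_B = a/(Rb).
T_B = 563.1/(8.314×0.06437) = 563.1/0.53517 = 1052 K

T_B ≈ 1052 K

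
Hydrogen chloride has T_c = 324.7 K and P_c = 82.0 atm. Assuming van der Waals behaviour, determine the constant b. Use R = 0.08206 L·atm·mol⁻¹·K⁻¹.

b ≈ 0.04062 L/mol

From T_c = 8a/(27Rb) and P_c = a/(27b²): b = R T_c/(8 P_c).
b = (0.08206)(324.7)/(8×82.0) = 26.645/656.00 = 0.04062 L/mol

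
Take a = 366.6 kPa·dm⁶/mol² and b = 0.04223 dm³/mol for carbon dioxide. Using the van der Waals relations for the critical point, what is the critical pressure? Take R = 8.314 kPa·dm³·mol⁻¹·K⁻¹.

P_c ≈ 7614 kPa

For a van der Waals gas, P_c = a/(27b²).
P_c = 366.6/(27×(0.04223)²) = 366.6/0.048151 = 7614 kPa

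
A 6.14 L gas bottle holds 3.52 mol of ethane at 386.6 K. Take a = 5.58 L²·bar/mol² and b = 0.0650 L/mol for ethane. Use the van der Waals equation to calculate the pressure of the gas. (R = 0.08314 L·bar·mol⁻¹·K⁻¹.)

P = nRT/(V − nb) − a n²/V²
nRT/(V − nb) = (3.52)(0.08314)(386.6)/(6.14 − 3.52×0.0650) = 113.14/5.9112 = 19.140 bar
a n²/V² = (5.58)(3.52)²/(6.14)² = 1.8339 bar
P = 19.140 − 1.8339 = 17.31 bar

P ≈ 17.31 bar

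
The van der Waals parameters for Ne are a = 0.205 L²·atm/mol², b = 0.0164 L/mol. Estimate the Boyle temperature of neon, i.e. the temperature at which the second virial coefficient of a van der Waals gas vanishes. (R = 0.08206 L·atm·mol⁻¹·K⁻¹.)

T_B ≈ 152.3 K

For a van der Waals gas the second virial coefficient B₂ = b − a/(RT) vanishes at T_B = a/(Rb).
T_B = 0.205/(0.08206×0.0164) = 0.205/0.0013458 = 152.3 K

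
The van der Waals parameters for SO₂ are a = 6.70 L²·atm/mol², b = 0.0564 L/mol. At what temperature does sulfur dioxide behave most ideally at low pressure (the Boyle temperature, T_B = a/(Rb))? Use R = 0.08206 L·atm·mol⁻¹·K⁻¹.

For a van der Waals gas the second virial coefficient B₂ = b − a/(RT) vanishes at T_B = a/(Rb).
T_B = 6.70/(0.08206×0.0564) = 6.70/0.0046282 = 1448 K

T_B ≈ 1448 K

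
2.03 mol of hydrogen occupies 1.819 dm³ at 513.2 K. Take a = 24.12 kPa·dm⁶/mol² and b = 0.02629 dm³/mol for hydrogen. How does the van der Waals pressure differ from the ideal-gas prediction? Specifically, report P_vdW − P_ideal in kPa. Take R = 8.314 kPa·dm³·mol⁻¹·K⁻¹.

ΔP ≈ 113.9 kPa

Ideal: P_ideal = nRT/V = (2.03)(8.314)(513.2)/1.819 = 4761.68 kPa
vdW: P = nRT/(V − nb) − a n²/V² = 8661.49/1.76563 − 99.3961/3.30876 = 4905.61 − 30.0403 = 4875.57 kPa
ΔP = 4875.57 − 4761.68 = 113.9 kPa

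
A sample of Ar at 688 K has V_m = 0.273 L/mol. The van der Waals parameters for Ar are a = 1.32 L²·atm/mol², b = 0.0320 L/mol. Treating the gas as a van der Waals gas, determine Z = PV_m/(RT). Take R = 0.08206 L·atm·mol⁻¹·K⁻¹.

Z ≈ 1.047

P = RT/(V_m − b) − a/V_m² = (0.08206)(688)/(0.273 − 0.0320) − 1.32/(0.273)²
  = 56.457/0.24100 − 17.711 = 234.26 − 17.711 = 216.55 atm
Z = PV_m/(RT) = (216.55)(0.273)/((0.08206)(688)) = 59.118/56.457 = 1.047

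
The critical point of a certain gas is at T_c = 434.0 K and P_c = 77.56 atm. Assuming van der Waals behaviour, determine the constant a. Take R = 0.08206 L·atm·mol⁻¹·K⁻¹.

From T_c = 8a/(27Rb) and P_c = a/(27b²): a = 27 R² T_c²/(64 P_c).
a = 27×(0.08206)²×(434.0)²/(64×77.56) = 34246/4963.8 = 6.899 L²·atm/mol²

a ≈ 6.899 L²·atm/mol²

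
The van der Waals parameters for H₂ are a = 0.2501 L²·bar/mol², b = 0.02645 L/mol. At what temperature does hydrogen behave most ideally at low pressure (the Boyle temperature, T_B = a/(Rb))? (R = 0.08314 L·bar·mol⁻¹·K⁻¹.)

For a van der Waals gas the second virial coefficient B₂ = b − a/(RT) vanishes at T_B = a/(Rb).
T_B = 0.2501/(0.08314×0.02645) = 0.2501/0.0021991 = 113.7 K

T_B ≈ 113.7 K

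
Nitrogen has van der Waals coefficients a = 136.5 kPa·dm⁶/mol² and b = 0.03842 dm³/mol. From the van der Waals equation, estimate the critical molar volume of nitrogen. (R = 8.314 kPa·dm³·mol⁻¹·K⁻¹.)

V_m,c ≈ 0.1153 dm³/mol

For a van der Waals gas, V_m,c = 3b.
V_m,c = 3×0.03842 = 0.1153 dm³/mol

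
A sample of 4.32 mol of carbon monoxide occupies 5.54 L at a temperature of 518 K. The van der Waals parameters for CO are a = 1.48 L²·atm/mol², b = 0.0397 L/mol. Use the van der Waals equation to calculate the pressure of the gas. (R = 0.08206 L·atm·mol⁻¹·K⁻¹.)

P = nRT/(V − nb) − a n²/V²
nRT/(V − nb) = (4.32)(0.08206)(518)/(5.54 − 4.32×0.0397) = 183.63/5.3685 = 34.205 atm
a n²/V² = (1.48)(4.32)²/(5.54)² = 0.89993 atm
P = 34.205 − 0.89993 = 33.31 atm

P ≈ 33.31 atm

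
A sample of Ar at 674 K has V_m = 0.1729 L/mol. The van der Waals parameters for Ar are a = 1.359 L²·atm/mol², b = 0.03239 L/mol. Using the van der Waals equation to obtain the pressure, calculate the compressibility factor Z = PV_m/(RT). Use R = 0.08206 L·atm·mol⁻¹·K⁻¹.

Z ≈ 1.088

P = RT/(V_m − b) − a/V_m² = (0.08206)(674)/(0.1729 − 0.03239) − 1.359/(0.1729)²
  = 55.308/0.14051 − 45.460 = 393.62 − 45.460 = 348.16 atm
Z = PV_m/(RT) = (348.16)(0.1729)/((0.08206)(674)) = 60.197/55.308 = 1.088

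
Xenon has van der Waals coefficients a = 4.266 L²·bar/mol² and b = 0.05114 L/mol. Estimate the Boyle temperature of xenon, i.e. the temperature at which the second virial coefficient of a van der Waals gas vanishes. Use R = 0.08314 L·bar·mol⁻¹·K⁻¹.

For a van der Waals gas the second virial coefficient B₂ = b − a/(RT) vanishes at T_B = a/(Rb).
T_B = 4.266/(0.08314×0.05114) = 4.266/0.0042518 = 1003 K

T_B ≈ 1003 K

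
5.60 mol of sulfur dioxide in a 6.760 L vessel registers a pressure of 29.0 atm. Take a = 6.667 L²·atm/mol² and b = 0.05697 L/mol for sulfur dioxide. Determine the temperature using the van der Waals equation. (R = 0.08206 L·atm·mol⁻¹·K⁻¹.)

T = (P + a n²/V²)(V − nb)/(nR)
P + a n²/V² = 29.0 + (6.667)(5.60)²/(6.760)² = 33.575 atm
V − nb = 6.760 − (5.60)(0.05697) = 6.4410 L
T = (33.575)(6.4410)/((5.60)(0.08206)) = 470.6 K

T ≈ 470.6 K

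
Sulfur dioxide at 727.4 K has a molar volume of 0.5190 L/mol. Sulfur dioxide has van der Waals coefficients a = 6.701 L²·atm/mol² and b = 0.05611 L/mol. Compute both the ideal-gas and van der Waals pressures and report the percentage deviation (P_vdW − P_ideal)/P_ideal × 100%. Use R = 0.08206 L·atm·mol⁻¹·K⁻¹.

Ideal: P_ideal = RT/V_m = (0.08206)(727.4)/0.5190 = 115.010 atm
vdW: P = RT/(V_m − b) − a/V_m² = 59.6904/0.462890 − 6.701/0.269361 = 128.952 − 24.8774 = 104.075 atm
% deviation = (104.075 − 115.010)/115.010 × 100% = -9.51%

-9.51 %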